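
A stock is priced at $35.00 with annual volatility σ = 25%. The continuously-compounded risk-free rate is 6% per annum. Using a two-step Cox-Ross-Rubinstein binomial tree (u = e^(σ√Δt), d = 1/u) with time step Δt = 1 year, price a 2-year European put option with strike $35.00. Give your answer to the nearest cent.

$2.36

CRR parameters: u = e^(σ√Δt) = e^(0.25·√1) = 1.2840, d = 1/u = 0.7788
Per-period rate: rΔt = 0.06·1 = 0.06, so R = e^0.06 = 1.0618
Risk-neutral probability p = (e^0.06 − 0.7788)/(1.2840 − 0.7788) = 0.2830/0.5052 = 0.5602
Terminal stock prices: S_uu = 57.71, S_ud = 35, S_dd = 21.23
Terminal payoffs (K − S): max(-22.71, 0) = 0, max(0, 0) = 0, max(13.77, 0) = 13.77
Node u (S = 44.94): V_u = e^(−0.06)·[0.5602·0.0000 + 0.4398·0.0000] = 0.0000
Node d (S = 27.26): V_d = e^(−0.06)·[0.5602·0.0000 + 0.4398·13.7714] = 5.7037
Node 0 (S = 35): V_0 = e^(−0.06)·[0.5602·0.0000 + 0.4398·5.7037] = 2.3623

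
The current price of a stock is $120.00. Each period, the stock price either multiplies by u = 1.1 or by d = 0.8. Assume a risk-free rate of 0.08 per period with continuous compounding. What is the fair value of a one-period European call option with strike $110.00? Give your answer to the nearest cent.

$19.18

Risk-neutral probability p = (e^0.08 − 0.8)/(1.1 − 0.8) = 0.2833/0.3000 = 0.9443
Terminal stock prices: S_u = 132, S_d = 96
Terminal payoffs (S − K): max(22, 0) = 22, max(-14, 0) = 0
Node 0 (S = 120): V_0 = e^(−0.08)·[0.9443·22.0000 + 0.0557·0.0000] = 19.1772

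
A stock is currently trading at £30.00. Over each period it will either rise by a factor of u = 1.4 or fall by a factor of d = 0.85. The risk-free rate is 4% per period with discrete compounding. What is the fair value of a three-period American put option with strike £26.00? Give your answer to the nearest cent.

Risk-neutral probability p = (1 + 0.04 − 0.85)/(1.4 − 0.85) = 0.1900/0.5500 = 0.3455
Terminal stock prices: S_uuu = 82.32, S_uud = 49.98, S_udd = 30.34, S_ddd = 18.42
Terminal payoffs (K − S): max(-56.32, 0) = 0, max(-23.98, 0) = 0, max(-4.345, 0) = 0, max(7.576, 0) = 7.576
Node uu (S = 58.8): continuation = 1/1.04·[0.3455·0.0000 + 0.6545·0.0000] = 0.0000; exercise value = 0.0000 ≤ continuation, so V_uu = 0.0000
Node ud (S = 35.7): continuation = 1/1.04·[0.3455·0.0000 + 0.6545·0.0000] = 0.0000; exercise value = 0.0000 ≤ continuation, so V_ud = 0.0000
Node dd (S = 21.67): continuation = 1/1.04·[0.3455·0.0000 + 0.6545·7.5763] = 4.7683; exercise value = 4.3250 ≤ continuation, so V_dd = 4.7683
Node u (S = 42): continuation = 1/1.04·[0.3455·0.0000 + 0.6545·0.0000] = 0.0000; exercise value = 0.0000 ≤ continuation, so V_u = 0.0000
Node d (S = 25.5): continuation = 1/1.04·[0.3455·0.0000 + 0.6545·4.7683] = 3.0010; exercise value = 0.5000 ≤ continuation, so V_d = 3.0010
Node 0 (S = 30): continuation = 1/1.04·[0.3455·0.0000 + 0.6545·3.0010] = 1.8887; exercise value = 0.0000 ≤ continuation, so V_0 = 1.8887

£1.89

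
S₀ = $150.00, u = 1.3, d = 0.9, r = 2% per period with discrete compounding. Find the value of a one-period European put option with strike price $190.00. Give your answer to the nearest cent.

Risk-neutral probability p = (1 + 0.02 − 0.9)/(1.3 − 0.9) = 0.1200/0.4000 = 0.3000
Terminal stock prices: S_u = 195, S_d = 135
Terminal payoffs (K − S): max(-5, 0) = 0, max(55, 0) = 55
Node 0 (S = 150): V_0 = 1/1.02·[0.3000·0.0000 + 0.7000·55.0000] = 37.7451

$37.75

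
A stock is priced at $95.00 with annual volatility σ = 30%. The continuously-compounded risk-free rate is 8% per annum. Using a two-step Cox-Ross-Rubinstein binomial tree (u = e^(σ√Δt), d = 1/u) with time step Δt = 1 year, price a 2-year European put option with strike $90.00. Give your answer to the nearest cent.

$6.18

CRR parameters: u = e^(σ√Δt) = e^(0.3·√1) = 1.3499, d = 1/u = 0.7408
Per-period rate: rΔt = 0.08·1 = 0.08, so R = e^0.08 = 1.0833
Risk-neutral probability p = (e^0.08 − 0.7408)/(1.3499 − 0.7408) = 0.3425/0.6090 = 0.5623
Terminal stock prices: S_uu = 173.1, S_ud = 95, S_dd = 52.14
Terminal payoffs (K − S): max(-83.1, 0) = 0, max(-5, 0) = 0, max(37.86, 0) = 37.86
Node u (S = 128.2): V_u = e^(−0.08)·[0.5623·0.0000 + 0.4377·0.0000] = 0.0000
Node d (S = 70.38): V_d = e^(−0.08)·[0.5623·0.0000 + 0.4377·37.8629] = 15.2981
Node 0 (S = 95): V_0 = e^(−0.08)·[0.5623·0.0000 + 0.4377·15.2981] = 6.1811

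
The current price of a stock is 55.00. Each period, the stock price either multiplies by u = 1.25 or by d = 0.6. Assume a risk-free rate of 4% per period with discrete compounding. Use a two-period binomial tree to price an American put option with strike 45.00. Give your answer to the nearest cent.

4.49

Risk-neutral probability p = (1 + 0.04 − 0.6)/(1.25 − 0.6) = 0.4400/0.6500 = 0.6769
Terminal stock prices: S_uu = 85.94, S_ud = 41.25, S_dd = 19.8
Terminal payoffs (K − S): max(-40.94, 0) = 0, max(3.75, 0) = 3.75, max(25.2, 0) = 25.2
Node u (S = 68.75): continuation = 1/1.04·[0.6769·0.0000 + 0.3231·3.7500] = 1.1649; exercise value = 0.0000 ≤ continuation, so V_u = 1.1649
Node d (S = 33): continuation = 1/1.04·[0.6769·3.7500 + 0.3231·25.2000] = 10.2692; exercise value = 12.0000 > continuation, so V_d = 12.0000 (exercise)
Node 0 (S = 55): continuation = 1/1.04·[0.6769·1.1649 + 0.3231·12.0000] = 4.4861; exercise value = 0.0000 ≤ continuation, so V_0 = 4.4861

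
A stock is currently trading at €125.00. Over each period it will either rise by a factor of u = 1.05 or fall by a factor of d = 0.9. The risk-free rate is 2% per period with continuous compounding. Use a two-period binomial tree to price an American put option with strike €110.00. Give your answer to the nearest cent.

Risk-neutral probability p = (e^0.02 − 0.9)/(1.05 − 0.9) = 0.1202/0.1500 = 0.8013
Terminal stock prices: S_uu = 137.8, S_ud = 118.1, S_dd = 101.2
Terminal payoffs (K − S): max(-27.81, 0) = 0, max(-8.125, 0) = 0, max(8.75, 0) = 8.75
Node u (S = 131.2): continuation = e^(−0.02)·[0.8013·0.0000 + 0.1987·0.0000] = 0.0000; exercise value = 0.0000 ≤ continuation, so V_u = 0.0000
Node d (S = 112.5): continuation = e^(−0.02)·[0.8013·0.0000 + 0.1987·8.7500] = 1.7038; exercise value = 0.0000 ≤ continuation, so V_d = 1.7038
Node 0 (S = 125): continuation = e^(−0.02)·[0.8013·0.0000 + 0.1987·1.7038] = 0.3318; exercise value = 0.0000 ≤ continuation, so V_0 = 0.3318

€0.33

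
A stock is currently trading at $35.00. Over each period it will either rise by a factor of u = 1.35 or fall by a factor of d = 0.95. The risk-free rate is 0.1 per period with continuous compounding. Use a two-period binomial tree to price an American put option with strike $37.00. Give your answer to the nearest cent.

Risk-neutral probability p = (e^0.1 − 0.95)/(1.35 − 0.95) = 0.1552/0.4000 = 0.3879
Terminal stock prices: S_uu = 63.79, S_ud = 44.89, S_dd = 31.59
Terminal payoffs (K − S): max(-26.79, 0) = 0, max(-7.887, 0) = 0, max(5.413, 0) = 5.413
Node u (S = 47.25): continuation = e^(−0.1)·[0.3879·0.0000 + 0.6121·0.0000] = 0.0000; exercise value = 0.0000 ≤ continuation, so V_u = 0.0000
Node d (S = 33.25): continuation = e^(−0.1)·[0.3879·0.0000 + 0.6121·5.4125] = 2.9976; exercise value = 3.7500 > continuation, so V_d = 3.7500 (exercise)
Node 0 (S = 35): continuation = e^(−0.1)·[0.3879·0.0000 + 0.6121·3.7500] = 2.0768; exercise value = 2.0000 ≤ continuation, so V_0 = 2.0768

$2.08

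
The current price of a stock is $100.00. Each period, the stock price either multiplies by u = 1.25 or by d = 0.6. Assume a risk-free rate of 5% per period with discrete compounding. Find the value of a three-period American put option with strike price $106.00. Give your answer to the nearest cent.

Risk-neutral probability p = (1 + 0.05 − 0.6)/(1.25 − 0.6) = 0.4500/0.6500 = 0.6923
Terminal stock prices: S_uuu = 195.3, S_uud = 93.75, S_udd = 45, S_ddd = 21.6
Terminal payoffs (K − S): max(-89.31, 0) = 0, max(12.25, 0) = 12.25, max(61, 0) = 61, max(84.4, 0) = 84.4
Node uu (S = 156.2): continuation = 1/1.05·[0.6923·0.0000 + 0.3077·12.2500] = 3.5897; exercise value = 0.0000 ≤ continuation, so V_uu = 3.5897
Node ud (S = 75): continuation = 1/1.05·[0.6923·12.2500 + 0.3077·61.0000] = 25.9524; exercise value = 31.0000 > continuation, so V_ud = 31.0000 (exercise)
Node dd (S = 36): continuation = 1/1.05·[0.6923·61.0000 + 0.3077·84.4000] = 64.9524; exercise value = 70.0000 > continuation, so V_dd = 70.0000 (exercise)
Node u (S = 125): continuation = 1/1.05·[0.6923·3.5897 + 0.3077·31.0000] = 11.4511; exercise value = 0.0000 ≤ continuation, so V_u = 11.4511
Node d (S = 60): continuation = 1/1.05·[0.6923·31.0000 + 0.3077·70.0000] = 40.9524; exercise value = 46.0000 > continuation, so V_d = 46.0000 (exercise)
Node 0 (S = 100): continuation = 1/1.05·[0.6923·11.4511 + 0.3077·46.0000] = 21.0300; exercise value = 6.0000 ≤ continuation, so V_0 = 21.0300

$21.03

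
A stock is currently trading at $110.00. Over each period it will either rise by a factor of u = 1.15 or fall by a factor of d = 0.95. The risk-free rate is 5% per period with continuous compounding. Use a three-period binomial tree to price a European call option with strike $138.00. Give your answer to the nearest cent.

Risk-neutral probability p = (e^0.05 − 0.95)/(1.15 − 0.95) = 0.1013/0.2000 = 0.5064
Terminal stock prices: S_uuu = 167.3, S_uud = 138.2, S_udd = 114.2, S_ddd = 94.31
Terminal payoffs (S − K): max(29.3, 0) = 29.3, max(0.2012, 0) = 0.2012, max(-23.83, 0) = 0, max(-43.69, 0) = 0
Node uu (S = 145.5): V_uu = e^(−0.05)·[0.5064·29.2962 + 0.4936·0.2012] = 14.2053
Node ud (S = 120.2): V_ud = e^(−0.05)·[0.5064·0.2012 + 0.4936·0.0000] = 0.0969
Node dd (S = 99.27): V_dd = e^(−0.05)·[0.5064·0.0000 + 0.4936·0.0000] = 0.0000
Node u (S = 126.5): V_u = e^(−0.05)·[0.5064·14.2053 + 0.4936·0.0969] = 6.8877
Node d (S = 104.5): V_d = e^(−0.05)·[0.5064·0.0969 + 0.4936·0.0000] = 0.0467
Node 0 (S = 110): V_0 = e^(−0.05)·[0.5064·6.8877 + 0.4936·0.0467] = 3.3394

$3.34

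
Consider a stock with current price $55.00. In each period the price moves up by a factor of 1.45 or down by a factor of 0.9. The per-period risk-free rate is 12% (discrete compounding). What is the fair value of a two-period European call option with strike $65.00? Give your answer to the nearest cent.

Risk-neutral probability p = (1 + 0.12 − 0.9)/(1.45 − 0.9) = 0.2200/0.5500 = 0.4000
Terminal stock prices: S_uu = 115.6, S_ud = 71.78, S_dd = 44.55
Terminal payoffs (S − K): max(50.64, 0) = 50.64, max(6.775, 0) = 6.775, max(-20.45, 0) = 0
Node u (S = 79.75): V_u = 1/1.12·[0.4000·50.6375 + 0.6000·6.7750] = 21.7143
Node d (S = 49.5): V_d = 1/1.12·[0.4000·6.7750 + 0.6000·0.0000] = 2.4196
Node 0 (S = 55): V_0 = 1/1.12·[0.4000·21.7143 + 0.6000·2.4196] = 9.0513

$9.05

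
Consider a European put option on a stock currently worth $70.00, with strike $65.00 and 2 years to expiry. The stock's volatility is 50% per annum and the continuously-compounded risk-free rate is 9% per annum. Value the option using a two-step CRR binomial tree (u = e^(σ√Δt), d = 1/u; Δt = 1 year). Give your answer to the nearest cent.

$9.28

CRR parameters: u = e^(σ√Δt) = e^(0.5·√1) = 1.6487, d = 1/u = 0.6065
Per-period rate: rΔt = 0.09·1 = 0.09, so R = e^0.09 = 1.0942
Risk-neutral probability p = (e^0.09 − 0.6065)/(1.6487 − 0.6065) = 0.4876/1.0422 = 0.4679
Terminal stock prices: S_uu = 190.3, S_ud = 70, S_dd = 25.75
Terminal payoffs (K − S): max(-125.3, 0) = 0, max(-5, 0) = 0, max(39.25, 0) = 39.25
Node u (S = 115.4): V_u = e^(−0.09)·[0.4679·0.0000 + 0.5321·0.0000] = 0.0000
Node d (S = 42.46): V_d = e^(−0.09)·[0.4679·0.0000 + 0.5321·39.2484] = 19.0865
Node 0 (S = 70): V_0 = e^(−0.09)·[0.4679·0.0000 + 0.5321·19.0865] = 9.2818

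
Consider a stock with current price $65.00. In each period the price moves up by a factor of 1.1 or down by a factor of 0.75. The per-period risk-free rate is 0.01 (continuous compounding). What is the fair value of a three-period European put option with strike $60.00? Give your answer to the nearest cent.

Risk-neutral probability p = (e^0.01 − 0.75)/(1.1 − 0.75) = 0.2601/0.3500 = 0.7430
Terminal stock prices: S_uuu = 86.52, S_uud = 58.99, S_udd = 40.22, S_ddd = 27.42
Terminal payoffs (K − S): max(-26.52, 0) = 0, max(1.012, 0) = 1.012, max(19.78, 0) = 19.78, max(32.58, 0) = 32.58
Node uu (S = 78.65): V_uu = e^(−0.01)·[0.7430·0.0000 + 0.2570·1.0125] = 0.2576
Node ud (S = 53.62): V_ud = e^(−0.01)·[0.7430·1.0125 + 0.2570·19.7812] = 5.7780
Node dd (S = 36.56): V_dd = e^(−0.01)·[0.7430·19.7812 + 0.2570·32.5781] = 22.8405
Node u (S = 71.5): V_u = e^(−0.01)·[0.7430·0.2576 + 0.2570·5.7780] = 1.6597
Node d (S = 48.75): V_d = e^(−0.01)·[0.7430·5.7780 + 0.2570·22.8405] = 10.0619
Node 0 (S = 65): V_0 = e^(−0.01)·[0.7430·1.6597 + 0.2570·10.0619] = 3.7810

$3.78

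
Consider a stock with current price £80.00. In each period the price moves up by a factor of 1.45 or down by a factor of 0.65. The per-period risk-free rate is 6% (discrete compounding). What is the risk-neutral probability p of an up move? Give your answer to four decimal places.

p = 0.5125

Risk-neutral probability p = (1 + 0.06 − 0.65)/(1.45 − 0.65) = 0.4100/0.8000 = 0.5125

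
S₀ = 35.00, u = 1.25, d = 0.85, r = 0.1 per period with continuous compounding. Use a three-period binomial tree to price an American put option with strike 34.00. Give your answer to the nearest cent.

Risk-neutral probability p = (e^0.1 − 0.85)/(1.25 − 0.85) = 0.2552/0.4000 = 0.6379
Terminal stock prices: S_uuu = 68.36, S_uud = 46.48, S_udd = 31.61, S_ddd = 21.49
Terminal payoffs (K − S): max(-34.36, 0) = 0, max(-12.48, 0) = 0, max(2.391, 0) = 2.391, max(12.51, 0) = 12.51
Node uu (S = 54.69): continuation = e^(−0.1)·[0.6379·0.0000 + 0.3621·0.0000] = 0.0000; exercise value = 0.0000 ≤ continuation, so V_uu = 0.0000
Node ud (S = 37.19): continuation = e^(−0.1)·[0.6379·0.0000 + 0.3621·2.3906] = 0.7832; exercise value = 0.0000 ≤ continuation, so V_ud = 0.7832
Node dd (S = 25.29): continuation = e^(−0.1)·[0.6379·2.3906 + 0.3621·12.5056] = 5.4770; exercise value = 8.7125 > continuation, so V_dd = 8.7125 (exercise)
Node u (S = 43.75): continuation = e^(−0.1)·[0.6379·0.0000 + 0.3621·0.7832] = 0.2566; exercise value = 0.0000 ≤ continuation, so V_u = 0.2566
Node d (S = 29.75): continuation = e^(−0.1)·[0.6379·0.7832 + 0.3621·8.7125] = 3.3064; exercise value = 4.2500 > continuation, so V_d = 4.2500 (exercise)
Node 0 (S = 35): continuation = e^(−0.1)·[0.6379·0.2566 + 0.3621·4.2500] = 1.5405; exercise value = 0.0000 ≤ continuation, so V_0 = 1.5405

1.54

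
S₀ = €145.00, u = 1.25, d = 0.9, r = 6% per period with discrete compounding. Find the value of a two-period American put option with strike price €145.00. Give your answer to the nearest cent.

€7.43

Risk-neutral probability p = (1 + 0.06 − 0.9)/(1.25 − 0.9) = 0.1600/0.3500 = 0.4571
Terminal stock prices: S_uu = 226.6, S_ud = 163.1, S_dd = 117.5
Terminal payoffs (K − S): max(-81.56, 0) = 0, max(-18.12, 0) = 0, max(27.55, 0) = 27.55
Node u (S = 181.2): continuation = 1/1.06·[0.4571·0.0000 + 0.5429·0.0000] = 0.0000; exercise value = 0.0000 ≤ continuation, so V_u = 0.0000
Node d (S = 130.5): continuation = 1/1.06·[0.4571·0.0000 + 0.5429·27.5500] = 14.1092; exercise value = 14.5000 > continuation, so V_d = 14.5000 (exercise)
Node 0 (S = 145): continuation = 1/1.06·[0.4571·0.0000 + 0.5429·14.5000] = 7.4259; exercise value = 0.0000 ≤ continuation, so V_0 = 7.4259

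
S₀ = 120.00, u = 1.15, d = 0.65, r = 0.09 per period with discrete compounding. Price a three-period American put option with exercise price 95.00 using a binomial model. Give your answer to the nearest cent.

Risk-neutral probability p = (1 + 0.09 − 0.65)/(1.15 − 0.65) = 0.4400/0.5000 = 0.8800
Terminal stock prices: S_uuu = 182.5, S_uud = 103.2, S_udd = 58.31, S_ddd = 32.95
Terminal payoffs (K − S): max(-87.5, 0) = 0, max(-8.155, 0) = 0, max(36.69, 0) = 36.69, max(62.05, 0) = 62.05
Node uu (S = 158.7): continuation = 1/1.09·[0.8800·0.0000 + 0.1200·0.0000] = 0.0000; exercise value = 0.0000 ≤ continuation, so V_uu = 0.0000
Node ud (S = 89.7): continuation = 1/1.09·[0.8800·0.0000 + 0.1200·36.6950] = 4.0398; exercise value = 5.3000 > continuation, so V_ud = 5.3000 (exercise)
Node dd (S = 50.7): continuation = 1/1.09·[0.8800·36.6950 + 0.1200·62.0450] = 36.4560; exercise value = 44.3000 > continuation, so V_dd = 44.3000 (exercise)
Node u (S = 138): continuation = 1/1.09·[0.8800·0.0000 + 0.1200·5.3000] = 0.5835; exercise value = 0.0000 ≤ continuation, so V_u = 0.5835
Node d (S = 78): continuation = 1/1.09·[0.8800·5.3000 + 0.1200·44.3000] = 9.1560; exercise value = 17.0000 > continuation, so V_d = 17.0000 (exercise)
Node 0 (S = 120): continuation = 1/1.09·[0.8800·0.5835 + 0.1200·17.0000] = 2.3426; exercise value = 0.0000 ≤ continuation, so V_0 = 2.3426

2.34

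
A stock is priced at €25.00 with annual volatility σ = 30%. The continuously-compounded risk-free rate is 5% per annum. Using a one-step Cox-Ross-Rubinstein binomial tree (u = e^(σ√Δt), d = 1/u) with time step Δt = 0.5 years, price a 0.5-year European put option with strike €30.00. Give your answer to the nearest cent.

CRR parameters: u = e^(σ√Δt) = e^(0.3·√0.5) = 1.2363, d = 1/u = 0.8089
Per-period rate: rΔt = 0.05·0.5 = 0.025, so R = e^0.025 = 1.0253
Risk-neutral probability p = (e^0.025 − 0.8089)/(1.2363 − 0.8089) = 0.2165/0.4275 = 0.5064
Terminal stock prices: S_u = 30.91, S_d = 20.22
Terminal payoffs (K − S): max(-0.9078, 0) = 0, max(9.779, 0) = 9.779
Node 0 (S = 25): V_0 = e^(−0.025)·[0.5064·0.0000 + 0.4936·9.7786] = 4.7076

€4.71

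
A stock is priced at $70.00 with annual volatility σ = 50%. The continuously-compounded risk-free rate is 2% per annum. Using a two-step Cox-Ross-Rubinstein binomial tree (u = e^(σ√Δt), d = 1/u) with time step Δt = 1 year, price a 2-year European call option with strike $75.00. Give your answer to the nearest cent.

$17.45

CRR parameters: u = e^(σ√Δt) = e^(0.5·√1) = 1.6487, d = 1/u = 0.6065
Per-period rate: rΔt = 0.02·1 = 0.02, so R = e^0.02 = 1.0202
Risk-neutral probability p = (e^0.02 − 0.6065)/(1.6487 − 0.6065) = 0.4137/1.0422 = 0.3969
Terminal stock prices: S_uu = 190.3, S_ud = 70, S_dd = 25.75
Terminal payoffs (S − K): max(115.3, 0) = 115.3, max(-5, 0) = 0, max(-49.25, 0) = 0
Node u (S = 115.4): V_u = e^(−0.02)·[0.3969·115.2797 + 0.6031·0.0000] = 44.8513
Node d (S = 42.46): V_d = e^(−0.02)·[0.3969·0.0000 + 0.6031·0.0000] = 0.0000
Node 0 (S = 70): V_0 = e^(−0.02)·[0.3969·44.8513 + 0.6031·0.0000] = 17.4500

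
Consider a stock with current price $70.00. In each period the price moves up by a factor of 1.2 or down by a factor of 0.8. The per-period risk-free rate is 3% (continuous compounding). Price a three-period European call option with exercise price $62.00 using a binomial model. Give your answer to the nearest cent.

Risk-neutral probability p = (e^0.03 − 0.8)/(1.2 − 0.8) = 0.2305/0.4000 = 0.5761
Terminal stock prices: S_uuu = 121, S_uud = 80.64, S_udd = 53.76, S_ddd = 35.84
Terminal payoffs (S − K): max(58.96, 0) = 58.96, max(18.64, 0) = 18.64, max(-8.24, 0) = 0, max(-26.16, 0) = 0
Node uu (S = 100.8): V_uu = e^(−0.03)·[0.5761·58.9600 + 0.4239·18.6400] = 40.6324
Node ud (S = 67.2): V_ud = e^(−0.03)·[0.5761·18.6400 + 0.4239·0.0000] = 10.4218
Node dd (S = 44.8): V_dd = e^(−0.03)·[0.5761·0.0000 + 0.4239·0.0000] = 0.0000
Node u (S = 84): V_u = e^(−0.03)·[0.5761·40.6324 + 0.4239·10.4218] = 27.0048
Node d (S = 56): V_d = e^(−0.03)·[0.5761·10.4218 + 0.4239·0.0000] = 5.8269
Node 0 (S = 70): V_0 = e^(−0.03)·[0.5761·27.0048 + 0.4239·5.8269] = 17.4954

$17.50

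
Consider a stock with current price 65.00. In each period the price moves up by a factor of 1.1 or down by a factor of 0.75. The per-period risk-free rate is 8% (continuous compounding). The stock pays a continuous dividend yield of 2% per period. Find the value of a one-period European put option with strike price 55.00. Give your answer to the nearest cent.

0.63

Per-period risk-free factor R = e^0.08 = 1.0833; dividend-adjusted growth = e^(0.08−0.02) = 1.0618.
Risk-neutral probability p = (1.0618 − 0.75)/(1.1 − 0.75) = 0.3118/0.3500 = 0.8910
Terminal stock prices: S_u = 71.5, S_d = 48.75
Terminal payoffs (K − S): max(-16.5, 0) = 0, max(6.25, 0) = 6.25
Node 0 (S = 65): V_0 = e^(−0.08)·[0.8910·0.0000 + 0.1090·6.2500] = 0.6291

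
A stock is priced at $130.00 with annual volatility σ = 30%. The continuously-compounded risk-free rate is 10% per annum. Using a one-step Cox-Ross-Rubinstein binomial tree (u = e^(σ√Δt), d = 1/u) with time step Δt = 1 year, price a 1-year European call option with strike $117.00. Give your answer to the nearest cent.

$31.66

CRR parameters: u = e^(σ√Δt) = e^(0.3·√1) = 1.3499, d = 1/u = 0.7408
Per-period rate: rΔt = 0.1·1 = 0.1, so R = e^0.1 = 1.1052
Risk-neutral probability p = (e^0.1 − 0.7408)/(1.3499 − 0.7408) = 0.3644/0.6090 = 0.5982
Terminal stock prices: S_u = 175.5, S_d = 96.31
Terminal payoffs (S − K): max(58.48, 0) = 58.48, max(-20.69, 0) = 0
Node 0 (S = 130): V_0 = e^(−0.1)·[0.5982·58.4816 + 0.4018·0.0000] = 31.6567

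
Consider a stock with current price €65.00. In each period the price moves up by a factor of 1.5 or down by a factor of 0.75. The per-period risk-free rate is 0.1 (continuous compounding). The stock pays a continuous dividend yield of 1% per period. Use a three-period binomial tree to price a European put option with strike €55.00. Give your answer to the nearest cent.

€3.28

Per-period risk-free factor R = e^0.1 = 1.1052; dividend-adjusted growth = e^(0.1−0.01) = 1.0942.
Risk-neutral probability p = (1.0942 − 0.75)/(1.5 − 0.75) = 0.3442/0.7500 = 0.4589
Terminal stock prices: S_uuu = 219.4, S_uud = 109.7, S_udd = 54.84, S_ddd = 27.42
Terminal payoffs (K − S): max(-164.4, 0) = 0, max(-54.69, 0) = 0, max(0.1562, 0) = 0.1562, max(27.58, 0) = 27.58
Node uu (S = 146.2): V_uu = e^(−0.1)·[0.4589·0.0000 + 0.5411·0.0000] = 0.0000
Node ud (S = 73.12): V_ud = e^(−0.1)·[0.4589·0.0000 + 0.5411·0.1562] = 0.0765
Node dd (S = 36.56): V_dd = e^(−0.1)·[0.4589·0.1562 + 0.5411·27.5781] = 13.5674
Node u (S = 97.5): V_u = e^(−0.1)·[0.4589·0.0000 + 0.5411·0.0765] = 0.0375
Node d (S = 48.75): V_d = e^(−0.1)·[0.4589·0.0765 + 0.5411·13.5674] = 6.6745
Node 0 (S = 65): V_0 = e^(−0.1)·[0.4589·0.0375 + 0.5411·6.6745] = 3.2834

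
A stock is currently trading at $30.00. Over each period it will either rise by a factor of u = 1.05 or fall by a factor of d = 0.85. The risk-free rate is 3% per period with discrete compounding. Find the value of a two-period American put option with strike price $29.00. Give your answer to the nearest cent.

$0.53

Risk-neutral probability p = (1 + 0.03 − 0.85)/(1.05 − 0.85) = 0.1800/0.2000 = 0.9000
Terminal stock prices: S_uu = 33.08, S_ud = 26.77, S_dd = 21.67
Terminal payoffs (K − S): max(-4.075, 0) = 0, max(2.225, 0) = 2.225, max(7.325, 0) = 7.325
Node u (S = 31.5): continuation = 1/1.03·[0.9000·0.0000 + 0.1000·2.2250] = 0.2160; exercise value = 0.0000 ≤ continuation, so V_u = 0.2160
Node d (S = 25.5): continuation = 1/1.03·[0.9000·2.2250 + 0.1000·7.3250] = 2.6553; exercise value = 3.5000 > continuation, so V_d = 3.5000 (exercise)
Node 0 (S = 30): continuation = 1/1.03·[0.9000·0.2160 + 0.1000·3.5000] = 0.5286; exercise value = 0.0000 ≤ continuation, so V_0 = 0.5286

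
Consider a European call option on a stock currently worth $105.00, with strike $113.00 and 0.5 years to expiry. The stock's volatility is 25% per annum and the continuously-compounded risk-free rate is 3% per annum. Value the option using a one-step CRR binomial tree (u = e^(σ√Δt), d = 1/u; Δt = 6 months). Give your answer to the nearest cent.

$6.04

CRR parameters: u = e^(σ√Δt) = e^(0.25·√0.5) = 1.1934, d = 1/u = 0.8380
Per-period rate: rΔt = 0.03·0.5 = 0.015, so R = e^0.015 = 1.0151
Risk-neutral probability p = (e^0.015 − 0.8380)/(1.1934 − 0.8380) = 0.1771/0.3554 = 0.4984
Terminal stock prices: S_u = 125.3, S_d = 87.99
Terminal payoffs (S − K): max(12.3, 0) = 12.3, max(-25.01, 0) = 0
Node 0 (S = 105): V_0 = e^(−0.015)·[0.4984·12.3033 + 0.5016·0.0000] = 6.0412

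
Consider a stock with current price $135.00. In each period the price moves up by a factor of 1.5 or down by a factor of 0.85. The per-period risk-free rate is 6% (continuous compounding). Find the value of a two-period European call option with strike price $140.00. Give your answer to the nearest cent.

$27.94

Risk-neutral probability p = (e^0.06 − 0.85)/(1.5 − 0.85) = 0.2118/0.6500 = 0.3259
Terminal stock prices: S_uu = 303.8, S_ud = 172.1, S_dd = 97.54
Terminal payoffs (S − K): max(163.8, 0) = 163.8, max(32.12, 0) = 32.12, max(-42.46, 0) = 0
Node u (S = 202.5): V_u = e^(−0.06)·[0.3259·163.7500 + 0.6741·32.1250] = 70.6530
Node d (S = 114.8): V_d = e^(−0.06)·[0.3259·32.1250 + 0.6741·0.0000] = 9.8599
Node 0 (S = 135): V_0 = e^(−0.06)·[0.3259·70.6530 + 0.6741·9.8599] = 27.9445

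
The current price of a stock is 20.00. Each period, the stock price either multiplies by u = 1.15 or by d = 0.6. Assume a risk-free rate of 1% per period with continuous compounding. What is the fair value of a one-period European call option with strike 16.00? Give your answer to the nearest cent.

5.17

Risk-neutral probability p = (e^0.01 − 0.6)/(1.15 − 0.6) = 0.4101/0.5500 = 0.7455
Terminal stock prices: S_u = 23, S_d = 12
Terminal payoffs (S − K): max(7, 0) = 7, max(-4, 0) = 0
Node 0 (S = 20): V_0 = e^(−0.01)·[0.7455·7.0000 + 0.2545·0.0000] = 5.1669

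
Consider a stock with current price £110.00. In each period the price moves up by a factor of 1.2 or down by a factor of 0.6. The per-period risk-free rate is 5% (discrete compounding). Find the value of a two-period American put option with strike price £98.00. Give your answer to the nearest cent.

Risk-neutral probability p = (1 + 0.05 − 0.6)/(1.2 − 0.6) = 0.4500/0.6000 = 0.7500
Terminal stock prices: S_uu = 158.4, S_ud = 79.2, S_dd = 39.6
Terminal payoffs (K − S): max(-60.4, 0) = 0, max(18.8, 0) = 18.8, max(58.4, 0) = 58.4
Node u (S = 132): continuation = 1/1.05·[0.7500·0.0000 + 0.2500·18.8000] = 4.4762; exercise value = 0.0000 ≤ continuation, so V_u = 4.4762
Node d (S = 66): continuation = 1/1.05·[0.7500·18.8000 + 0.2500·58.4000] = 27.3333; exercise value = 32.0000 > continuation, so V_d = 32.0000 (exercise)
Node 0 (S = 110): continuation = 1/1.05·[0.7500·4.4762 + 0.2500·32.0000] = 10.8163; exercise value = 0.0000 ≤ continuation, so V_0 = 10.8163

£10.82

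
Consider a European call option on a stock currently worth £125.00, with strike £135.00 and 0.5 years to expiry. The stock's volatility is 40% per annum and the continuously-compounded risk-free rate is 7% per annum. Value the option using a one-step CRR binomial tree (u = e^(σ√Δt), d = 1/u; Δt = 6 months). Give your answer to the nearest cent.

CRR parameters: u = e^(σ√Δt) = e^(0.4·√0.5) = 1.3269, d = 1/u = 0.7536
Per-period rate: rΔt = 0.07·0.5 = 0.035, so R = e^0.035 = 1.0356
Risk-neutral probability p = (e^0.035 − 0.7536)/(1.3269 − 0.7536) = 0.2820/0.5733 = 0.4919
Terminal stock prices: S_u = 165.9, S_d = 94.2
Terminal payoffs (S − K): max(30.86, 0) = 30.86, max(-40.8, 0) = 0
Node 0 (S = 125): V_0 = e^(−0.035)·[0.4919·30.8621 + 0.5081·0.0000] = 14.6587

£14.66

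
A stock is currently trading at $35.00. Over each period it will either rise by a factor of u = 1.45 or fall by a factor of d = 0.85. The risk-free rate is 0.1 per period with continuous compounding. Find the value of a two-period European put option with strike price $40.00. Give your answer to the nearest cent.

Risk-neutral probability p = (e^0.1 − 0.85)/(1.45 − 0.85) = 0.2552/0.6000 = 0.4253
Terminal stock prices: S_uu = 73.59, S_ud = 43.14, S_dd = 25.29
Terminal payoffs (K − S): max(-33.59, 0) = 0, max(-3.137, 0) = 0, max(14.71, 0) = 14.71
Node u (S = 50.75): V_u = e^(−0.1)·[0.4253·0.0000 + 0.5747·0.0000] = 0.0000
Node d (S = 29.75): V_d = e^(−0.1)·[0.4253·0.0000 + 0.5747·14.7125] = 7.6508
Node 0 (S = 35): V_0 = e^(−0.1)·[0.4253·0.0000 + 0.5747·7.6508] = 3.9786

$3.98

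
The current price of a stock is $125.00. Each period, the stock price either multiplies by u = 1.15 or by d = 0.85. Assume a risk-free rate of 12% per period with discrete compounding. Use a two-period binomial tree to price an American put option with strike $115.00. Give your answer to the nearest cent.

Risk-neutral probability p = (1 + 0.12 − 0.85)/(1.15 − 0.85) = 0.2700/0.3000 = 0.9000
Terminal stock prices: S_uu = 165.3, S_ud = 122.2, S_dd = 90.31
Terminal payoffs (K − S): max(-50.31, 0) = 0, max(-7.188, 0) = 0, max(24.69, 0) = 24.69
Node u (S = 143.8): continuation = 1/1.12·[0.9000·0.0000 + 0.1000·0.0000] = 0.0000; exercise value = 0.0000 ≤ continuation, so V_u = 0.0000
Node d (S = 106.2): continuation = 1/1.12·[0.9000·0.0000 + 0.1000·24.6875] = 2.2042; exercise value = 8.7500 > continuation, so V_d = 8.7500 (exercise)
Node 0 (S = 125): continuation = 1/1.12·[0.9000·0.0000 + 0.1000·8.7500] = 0.7812; exercise value = 0.0000 ≤ continuation, so V_0 = 0.7812

$0.78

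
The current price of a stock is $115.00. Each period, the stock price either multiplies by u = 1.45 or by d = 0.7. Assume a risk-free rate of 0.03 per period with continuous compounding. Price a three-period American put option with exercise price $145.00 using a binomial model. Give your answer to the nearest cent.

Risk-neutral probability p = (e^0.03 − 0.7)/(1.45 − 0.7) = 0.3305/0.7500 = 0.4406
Terminal stock prices: S_uuu = 350.6, S_uud = 169.3, S_udd = 81.71, S_ddd = 39.44
Terminal payoffs (K − S): max(-205.6, 0) = 0, max(-24.25, 0) = 0, max(63.29, 0) = 63.29, max(105.6, 0) = 105.6
Node uu (S = 241.8): continuation = e^(−0.03)·[0.4406·0.0000 + 0.5594·0.0000] = 0.0000; exercise value = 0.0000 ≤ continuation, so V_uu = 0.0000
Node ud (S = 116.7): continuation = e^(−0.03)·[0.4406·0.0000 + 0.5594·63.2925] = 34.3591; exercise value = 28.2750 ≤ continuation, so V_ud = 34.3591
Node dd (S = 56.35): continuation = e^(−0.03)·[0.4406·63.2925 + 0.5594·105.5550] = 84.3646; exercise value = 88.6500 > continuation, so V_dd = 88.6500 (exercise)
Node u (S = 166.8): continuation = e^(−0.03)·[0.4406·0.0000 + 0.5594·34.3591] = 18.6522; exercise value = 0.0000 ≤ continuation, so V_u = 18.6522
Node d (S = 80.5): continuation = e^(−0.03)·[0.4406·34.3591 + 0.5594·88.6500] = 62.8160; exercise value = 64.5000 > continuation, so V_d = 64.5000 (exercise)
Node 0 (S = 115): continuation = e^(−0.03)·[0.4406·18.6522 + 0.5594·64.5000] = 42.9899; exercise value = 30.0000 ≤ continuation, so V_0 = 42.9899

$42.99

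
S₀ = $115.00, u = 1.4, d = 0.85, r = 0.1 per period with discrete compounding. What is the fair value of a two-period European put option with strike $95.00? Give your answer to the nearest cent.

Risk-neutral probability p = (1 + 0.1 − 0.85)/(1.4 − 0.85) = 0.2500/0.5500 = 0.4545
Terminal stock prices: S_uu = 225.4, S_ud = 136.8, S_dd = 83.09
Terminal payoffs (K − S): max(-130.4, 0) = 0, max(-41.85, 0) = 0, max(11.91, 0) = 11.91
Node u (S = 161): V_u = 1/1.1·[0.4545·0.0000 + 0.5455·0.0000] = 0.0000
Node d (S = 97.75): V_d = 1/1.1·[0.4545·0.0000 + 0.5455·11.9125] = 5.9070
Node 0 (S = 115): V_0 = 1/1.1·[0.4545·0.0000 + 0.5455·5.9070] = 2.9291

$2.93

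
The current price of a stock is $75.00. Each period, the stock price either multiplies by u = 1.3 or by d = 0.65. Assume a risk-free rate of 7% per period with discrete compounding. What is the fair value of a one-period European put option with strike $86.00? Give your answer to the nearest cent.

$12.32

Risk-neutral probability p = (1 + 0.07 − 0.65)/(1.3 − 0.65) = 0.4200/0.6500 = 0.6462
Terminal stock prices: S_u = 97.5, S_d = 48.75
Terminal payoffs (K − S): max(-11.5, 0) = 0, max(37.25, 0) = 37.25
Node 0 (S = 75): V_0 = 1/1.07·[0.6462·0.0000 + 0.3538·37.2500] = 12.3185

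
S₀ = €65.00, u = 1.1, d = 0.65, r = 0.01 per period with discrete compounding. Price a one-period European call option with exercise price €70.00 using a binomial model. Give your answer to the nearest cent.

€1.19

Risk-neutral probability p = (1 + 0.01 − 0.65)/(1.1 − 0.65) = 0.3600/0.4500 = 0.8000
Terminal stock prices: S_u = 71.5, S_d = 42.25
Terminal payoffs (S − K): max(1.5, 0) = 1.5, max(-27.75, 0) = 0
Node 0 (S = 65): V_0 = 1/1.01·[0.8000·1.5000 + 0.2000·0.0000] = 1.1881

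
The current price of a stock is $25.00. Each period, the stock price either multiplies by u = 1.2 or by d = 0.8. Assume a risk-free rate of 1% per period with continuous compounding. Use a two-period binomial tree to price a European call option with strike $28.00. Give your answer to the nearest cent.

Risk-neutral probability p = (e^0.01 − 0.8)/(1.2 − 0.8) = 0.2101/0.4000 = 0.5251
Terminal stock prices: S_uu = 36, S_ud = 24, S_dd = 16
Terminal payoffs (S − K): max(8, 0) = 8, max(-4, 0) = 0, max(-12, 0) = 0
Node u (S = 30): V_u = e^(−0.01)·[0.5251·8.0000 + 0.4749·0.0000] = 4.1592
Node d (S = 20): V_d = e^(−0.01)·[0.5251·0.0000 + 0.4749·0.0000] = 0.0000
Node 0 (S = 25): V_0 = e^(−0.01)·[0.5251·4.1592 + 0.4749·0.0000] = 2.1624

$2.16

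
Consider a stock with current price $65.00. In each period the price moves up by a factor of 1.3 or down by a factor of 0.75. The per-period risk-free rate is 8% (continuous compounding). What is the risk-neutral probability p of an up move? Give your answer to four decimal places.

p = 0.6060

Risk-neutral probability p = (e^0.08 − 0.75)/(1.3 − 0.75) = 0.3333/0.5500 = 0.6060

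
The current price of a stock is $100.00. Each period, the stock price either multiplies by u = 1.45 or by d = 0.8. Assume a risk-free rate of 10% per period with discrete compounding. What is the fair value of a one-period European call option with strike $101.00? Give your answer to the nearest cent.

Risk-neutral probability p = (1 + 0.1 − 0.8)/(1.45 − 0.8) = 0.3000/0.6500 = 0.4615
Terminal stock prices: S_u = 145, S_d = 80
Terminal payoffs (S − K): max(44, 0) = 44, max(-21, 0) = 0
Node 0 (S = 100): V_0 = 1/1.1·[0.4615·44.0000 + 0.5385·0.0000] = 18.4615

$18.46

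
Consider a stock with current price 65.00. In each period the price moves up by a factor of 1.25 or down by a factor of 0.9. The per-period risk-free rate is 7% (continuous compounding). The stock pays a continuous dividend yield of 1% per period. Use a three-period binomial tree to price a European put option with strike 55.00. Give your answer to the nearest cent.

Per-period risk-free factor R = e^0.07 = 1.0725; dividend-adjusted growth = e^(0.07−0.01) = 1.0618.
Risk-neutral probability p = (1.0618 − 0.9)/(1.25 − 0.9) = 0.1618/0.3500 = 0.4624
Terminal stock prices: S_uuu = 127, S_uud = 91.41, S_udd = 65.81, S_ddd = 47.39
Terminal payoffs (K − S): max(-71.95, 0) = 0, max(-36.41, 0) = 0, max(-10.81, 0) = 0, max(7.615, 0) = 7.615
Node uu (S = 101.6): V_uu = e^(−0.07)·[0.4624·0.0000 + 0.5376·0.0000] = 0.0000
Node ud (S = 73.12): V_ud = e^(−0.07)·[0.4624·0.0000 + 0.5376·0.0000] = 0.0000
Node dd (S = 52.65): V_dd = e^(−0.07)·[0.4624·0.0000 + 0.5376·7.6150] = 3.8171
Node u (S = 81.25): V_u = e^(−0.07)·[0.4624·0.0000 + 0.5376·0.0000] = 0.0000
Node d (S = 58.5): V_d = e^(−0.07)·[0.4624·0.0000 + 0.5376·3.8171] = 1.9134
Node 0 (S = 65): V_0 = e^(−0.07)·[0.4624·0.0000 + 0.5376·1.9134] = 0.9591

0.96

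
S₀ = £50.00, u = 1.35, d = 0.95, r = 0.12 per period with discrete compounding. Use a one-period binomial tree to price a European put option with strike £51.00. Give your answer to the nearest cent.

Risk-neutral probability p = (1 + 0.12 − 0.95)/(1.35 − 0.95) = 0.1700/0.4000 = 0.4250
Terminal stock prices: S_u = 67.5, S_d = 47.5
Terminal payoffs (K − S): max(-16.5, 0) = 0, max(3.5, 0) = 3.5
Node 0 (S = 50): V_0 = 1/1.12·[0.4250·0.0000 + 0.5750·3.5000] = 1.7969

£1.80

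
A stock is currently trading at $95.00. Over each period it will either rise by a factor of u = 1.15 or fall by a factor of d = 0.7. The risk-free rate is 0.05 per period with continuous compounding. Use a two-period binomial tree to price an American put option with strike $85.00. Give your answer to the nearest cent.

Risk-neutral probability p = (e^0.05 − 0.7)/(1.15 − 0.7) = 0.3513/0.4500 = 0.7806
Terminal stock prices: S_uu = 125.6, S_ud = 76.47, S_dd = 46.55
Terminal payoffs (K − S): max(-40.64, 0) = 0, max(8.525, 0) = 8.525, max(38.45, 0) = 38.45
Node u (S = 109.2): continuation = e^(−0.05)·[0.7806·0.0000 + 0.2194·8.5250] = 1.7791; exercise value = 0.0000 ≤ continuation, so V_u = 1.7791
Node d (S = 66.5): continuation = e^(−0.05)·[0.7806·8.5250 + 0.2194·38.4500] = 14.3545; exercise value = 18.5000 > continuation, so V_d = 18.5000 (exercise)
Node 0 (S = 95): continuation = e^(−0.05)·[0.7806·1.7791 + 0.2194·18.5000] = 5.1820; exercise value = 0.0000 ≤ continuation, so V_0 = 5.1820

$5.18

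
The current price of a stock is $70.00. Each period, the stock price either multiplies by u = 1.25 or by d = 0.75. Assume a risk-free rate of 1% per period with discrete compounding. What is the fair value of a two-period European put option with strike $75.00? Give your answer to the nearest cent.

Risk-neutral probability p = (1 + 0.01 − 0.75)/(1.25 − 0.75) = 0.2600/0.5000 = 0.5200
Terminal stock prices: S_uu = 109.4, S_ud = 65.62, S_dd = 39.38
Terminal payoffs (K − S): max(-34.38, 0) = 0, max(9.375, 0) = 9.375, max(35.62, 0) = 35.62
Node u (S = 87.5): V_u = 1/1.01·[0.5200·0.0000 + 0.4800·9.3750] = 4.4554
Node d (S = 52.5): V_d = 1/1.01·[0.5200·9.3750 + 0.4800·35.6250] = 21.7574
Node 0 (S = 70): V_0 = 1/1.01·[0.5200·4.4554 + 0.4800·21.7574] = 12.6341

$12.63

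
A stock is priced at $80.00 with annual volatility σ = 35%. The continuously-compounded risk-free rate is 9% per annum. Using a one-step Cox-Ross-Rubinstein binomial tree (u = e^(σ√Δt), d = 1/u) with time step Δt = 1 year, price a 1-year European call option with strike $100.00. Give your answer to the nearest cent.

$6.74

CRR parameters: u = e^(σ√Δt) = e^(0.35·√1) = 1.4191, d = 1/u = 0.7047
Per-period rate: rΔt = 0.09·1 = 0.09, so R = e^0.09 = 1.0942
Risk-neutral probability p = (e^0.09 − 0.7047)/(1.4191 − 0.7047) = 0.3895/0.7144 = 0.5452
Terminal stock prices: S_u = 113.5, S_d = 56.38
Terminal payoffs (S − K): max(13.53, 0) = 13.53, max(-43.62, 0) = 0
Node 0 (S = 80): V_0 = e^(−0.09)·[0.5452·13.5254 + 0.4548·0.0000] = 6.7395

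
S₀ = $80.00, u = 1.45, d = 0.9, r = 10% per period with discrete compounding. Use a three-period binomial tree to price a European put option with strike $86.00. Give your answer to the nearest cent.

$5.36

Risk-neutral probability p = (1 + 0.1 − 0.9)/(1.45 − 0.9) = 0.2000/0.5500 = 0.3636
Terminal stock prices: S_uuu = 243.9, S_uud = 151.4, S_udd = 93.96, S_ddd = 58.32
Terminal payoffs (K − S): max(-157.9, 0) = 0, max(-65.38, 0) = 0, max(-7.96, 0) = 0, max(27.68, 0) = 27.68
Node uu (S = 168.2): V_uu = 1/1.1·[0.3636·0.0000 + 0.6364·0.0000] = 0.0000
Node ud (S = 104.4): V_ud = 1/1.1·[0.3636·0.0000 + 0.6364·0.0000] = 0.0000
Node dd (S = 64.8): V_dd = 1/1.1·[0.3636·0.0000 + 0.6364·27.6800] = 16.0132
Node u (S = 116): V_u = 1/1.1·[0.3636·0.0000 + 0.6364·0.0000] = 0.0000
Node d (S = 72): V_d = 1/1.1·[0.3636·0.0000 + 0.6364·16.0132] = 9.2638
Node 0 (S = 80): V_0 = 1/1.1·[0.3636·0.0000 + 0.6364·9.2638] = 5.3593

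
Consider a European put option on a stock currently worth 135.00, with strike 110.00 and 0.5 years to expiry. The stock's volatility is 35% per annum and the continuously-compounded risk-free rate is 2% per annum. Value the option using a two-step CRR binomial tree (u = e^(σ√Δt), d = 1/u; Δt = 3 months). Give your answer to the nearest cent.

CRR parameters: u = e^(σ√Δt) = e^(0.35·√0.25) = 1.1912, d = 1/u = 0.8395
Per-period rate: rΔt = 0.02·0.25 = 0.005, so R = e^0.005 = 1.0050
Risk-neutral probability p = (e^0.005 − 0.8395)/(1.1912 − 0.8395) = 0.1656/0.3518 = 0.4706
Terminal stock prices: S_uu = 191.6, S_ud = 135, S_dd = 95.13
Terminal payoffs (K − S): max(-81.57, 0) = 0, max(-25, 0) = 0, max(14.87, 0) = 14.87
Node u (S = 160.8): V_u = e^(−0.005)·[0.4706·0.0000 + 0.5294·0.0000] = 0.0000
Node d (S = 113.3): V_d = e^(−0.005)·[0.4706·0.0000 + 0.5294·14.8671] = 7.8312
Node 0 (S = 135): V_0 = e^(−0.005)·[0.4706·0.0000 + 0.5294·7.8312] = 4.1251

4.13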